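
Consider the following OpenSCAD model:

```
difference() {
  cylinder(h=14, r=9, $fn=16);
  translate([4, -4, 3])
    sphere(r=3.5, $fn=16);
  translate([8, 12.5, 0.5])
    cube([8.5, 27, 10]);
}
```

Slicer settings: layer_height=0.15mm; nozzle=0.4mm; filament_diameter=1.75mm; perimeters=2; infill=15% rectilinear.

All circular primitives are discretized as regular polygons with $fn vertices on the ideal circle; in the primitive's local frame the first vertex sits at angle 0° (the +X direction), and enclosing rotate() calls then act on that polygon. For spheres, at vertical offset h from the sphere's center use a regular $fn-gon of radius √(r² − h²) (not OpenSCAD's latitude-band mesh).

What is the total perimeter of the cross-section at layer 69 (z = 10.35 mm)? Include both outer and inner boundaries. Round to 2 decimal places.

56.19 mm

At z = 10.35 mm: the cylinder: section is a regular 16-gon, circumradius r=9 (perimeter = 2·16·9.000·sin(180°/16) = 56.19 mm); the sphere at (4, -4) does not reach this height (|z−center|=7.350 > r=3.5); the cube at (8, 12.5) (footprint 8.5×27) is included at this height (perimeter 71.00 mm); Taking the first minus the rest: starting from the r=9 cylinder, the 8.5×27 cube at (8, 12.5) misses the remaining region (no effect) — boundary = 56.19 mm. Overall, the cross-section is a single solid region. Total boundary length (outer) = 56.19 mm.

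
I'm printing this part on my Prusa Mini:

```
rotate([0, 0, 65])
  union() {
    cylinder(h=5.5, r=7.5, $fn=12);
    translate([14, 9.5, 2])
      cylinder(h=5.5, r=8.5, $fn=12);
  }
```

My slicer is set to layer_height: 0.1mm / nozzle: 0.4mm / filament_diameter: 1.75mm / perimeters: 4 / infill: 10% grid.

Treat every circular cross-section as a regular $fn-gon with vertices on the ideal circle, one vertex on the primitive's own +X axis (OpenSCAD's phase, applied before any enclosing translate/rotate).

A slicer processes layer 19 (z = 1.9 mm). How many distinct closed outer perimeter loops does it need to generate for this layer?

At z = 1.9 mm: the r=7.5 cylinder contributes a regular 12-gon of circumradius 7.5; the cylinder at (14, 9.5) does not reach this height (z outside [2, 7.5]); Merging all regions: only the r=7.5 cylinder is present, so the union is just that shape — 1 connected region; (rotated 65° about Z; rotation is an isometry so areas/perimeters/island counts are preserved). The result has 1 disconnected region.

1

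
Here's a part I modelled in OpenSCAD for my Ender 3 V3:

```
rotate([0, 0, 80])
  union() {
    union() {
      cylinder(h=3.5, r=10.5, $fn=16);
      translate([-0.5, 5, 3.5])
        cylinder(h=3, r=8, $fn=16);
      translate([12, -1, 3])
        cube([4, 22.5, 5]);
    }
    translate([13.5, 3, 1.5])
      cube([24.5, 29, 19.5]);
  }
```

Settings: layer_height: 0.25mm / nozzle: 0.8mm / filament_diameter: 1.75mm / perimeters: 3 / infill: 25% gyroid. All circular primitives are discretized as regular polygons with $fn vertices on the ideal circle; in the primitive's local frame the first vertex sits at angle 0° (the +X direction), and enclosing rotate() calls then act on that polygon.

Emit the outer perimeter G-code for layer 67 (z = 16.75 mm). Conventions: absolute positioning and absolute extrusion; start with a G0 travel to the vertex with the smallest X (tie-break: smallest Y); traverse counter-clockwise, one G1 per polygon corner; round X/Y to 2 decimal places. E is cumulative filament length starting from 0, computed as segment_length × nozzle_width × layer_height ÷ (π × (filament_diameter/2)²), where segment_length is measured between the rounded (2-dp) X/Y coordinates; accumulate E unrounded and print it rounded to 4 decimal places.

G0 X-29.17 Y18.85 Z16.75
G1 X-0.61 Y13.82 E2.4113
G1 X3.64 Y37.94 E4.4478
G1 X-24.92 Y42.98 E6.8593
G1 X-29.17 Y18.85 E8.8966

At z = 16.75 mm: the cylinder is not intersected at this z (z outside [0, 3.5]); the cylinder at (-0.5, 5) is absent (z outside [3.5, 6.5]); the cube at (12, -1) is absent (z outside [3, 8]); Combining (union): nothing is present at this height; the cube at (13.5, 3) is present — its section is the full 24.5×29 rectangle; Merging all regions: only the 24.5×29 cube at (13.5, 3) is present, so the union is just that shape — 1 connected region; (rotated 80° about Z; rotation is an isometry so areas/perimeters/island counts are preserved). The outline is a single polygon with 4 vertices. Extrusion per mm of travel: 0.8 × 0.25 / (π × 0.875²) = 0.083150. Accumulating E over each segment gives final E = 8.8966.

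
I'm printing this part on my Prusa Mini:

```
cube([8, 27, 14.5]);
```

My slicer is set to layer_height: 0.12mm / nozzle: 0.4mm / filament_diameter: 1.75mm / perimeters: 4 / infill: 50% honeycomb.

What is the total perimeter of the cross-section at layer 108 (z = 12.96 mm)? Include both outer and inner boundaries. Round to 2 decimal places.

70.00 mm

At z = 12.96 mm: the 8×27 cube contributes its full rectangle (perimeter 70.00 mm). Overall, the cross-section is a single solid region. Total boundary length (outer) = 70.00 mm.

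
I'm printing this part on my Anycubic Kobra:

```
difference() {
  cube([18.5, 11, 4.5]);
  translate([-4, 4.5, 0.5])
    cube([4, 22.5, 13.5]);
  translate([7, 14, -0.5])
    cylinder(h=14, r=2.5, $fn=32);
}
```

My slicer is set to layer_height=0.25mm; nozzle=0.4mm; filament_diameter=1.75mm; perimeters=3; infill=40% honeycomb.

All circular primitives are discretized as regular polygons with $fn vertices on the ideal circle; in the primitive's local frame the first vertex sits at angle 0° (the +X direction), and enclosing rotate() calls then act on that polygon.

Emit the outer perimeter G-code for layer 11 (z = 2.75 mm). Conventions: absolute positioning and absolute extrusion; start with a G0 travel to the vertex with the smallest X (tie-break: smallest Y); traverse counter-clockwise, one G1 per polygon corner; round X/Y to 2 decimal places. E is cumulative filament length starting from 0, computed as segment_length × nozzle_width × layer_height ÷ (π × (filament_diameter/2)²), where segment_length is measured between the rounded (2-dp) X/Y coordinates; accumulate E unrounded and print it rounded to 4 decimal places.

At z = 2.75 mm: the 18.5×11 cube contributes its full rectangle; the 4×22.5 cube at (-4, 4.5) contributes its full rectangle; the cylinder at (7, 14): section is a regular 32-gon, circumradius r=2.5; Taking the first minus the rest: starting from the 18.5×11 cube, the 4×22.5 cube at (-4, 4.5) misses the remaining region (no effect); the r=2.5 cylinder at (7, 14) misses the remaining region (no effect) — 1 connected region. The outline is a single polygon with 4 vertices. Extrusion per mm of travel: 0.4 × 0.25 / (π × 0.875²) = 0.041575. Accumulating E over each segment gives final E = 2.4529.

G0 X0.00 Y0.00 Z2.75
G1 X18.50 Y0.00 E0.7691
G1 X18.50 Y11.00 E1.2265
G1 X0.00 Y11.00 E1.9956
G1 X0.00 Y0.00 E2.4529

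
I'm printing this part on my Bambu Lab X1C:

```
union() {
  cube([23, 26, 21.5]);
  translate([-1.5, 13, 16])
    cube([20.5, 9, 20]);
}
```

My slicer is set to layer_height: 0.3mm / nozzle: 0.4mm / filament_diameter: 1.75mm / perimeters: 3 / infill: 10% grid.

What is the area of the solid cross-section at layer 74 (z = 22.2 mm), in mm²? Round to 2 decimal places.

At z = 22.2 mm: the cube is not intersected at this z (z outside [0, 21.5]); the 20.5×9 cube at (-1.5, 13) contributes its full rectangle (area 184.50 mm²); Merging all regions: only the 20.5×9 cube at (-1.5, 13) is present, so the union is just that shape — area = 184.50 mm². Overall, the cross-section is a single solid region. Net area = 184.50 mm².

184.50 mm²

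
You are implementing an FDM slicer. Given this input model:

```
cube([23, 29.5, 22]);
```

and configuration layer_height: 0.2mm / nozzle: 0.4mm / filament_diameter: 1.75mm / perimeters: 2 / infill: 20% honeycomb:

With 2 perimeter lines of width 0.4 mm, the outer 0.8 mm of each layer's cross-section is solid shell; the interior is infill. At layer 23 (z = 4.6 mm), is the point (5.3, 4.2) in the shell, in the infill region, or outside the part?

At z = 4.6 mm: the cube is present — its section is the full 23×29.5 rectangle. Overall, the cross-section is a single solid region. The nearest boundary edge runs (0.00, 0.00)→(23.00, 0.00); distance from the point to it = 4.20 mm. The point is inside the cross-section and 4.20 mm from the nearest boundary — more than the 0.8 mm shell width (2 × 0.4), so it's in the infill interior.

infill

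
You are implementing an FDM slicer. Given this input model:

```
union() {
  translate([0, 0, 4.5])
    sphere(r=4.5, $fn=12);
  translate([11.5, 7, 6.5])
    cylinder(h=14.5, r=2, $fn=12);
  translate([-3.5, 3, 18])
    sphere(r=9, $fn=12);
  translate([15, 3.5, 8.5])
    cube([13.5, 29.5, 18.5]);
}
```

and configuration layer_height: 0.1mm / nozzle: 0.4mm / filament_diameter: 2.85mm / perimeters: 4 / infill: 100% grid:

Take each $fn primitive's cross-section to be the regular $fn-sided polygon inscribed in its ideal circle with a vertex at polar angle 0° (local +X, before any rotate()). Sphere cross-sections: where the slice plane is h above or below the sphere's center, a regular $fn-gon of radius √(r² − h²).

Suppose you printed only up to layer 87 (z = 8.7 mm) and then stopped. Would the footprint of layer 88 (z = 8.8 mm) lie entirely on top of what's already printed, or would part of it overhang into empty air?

Compare the two slices. At z = 8.7: the sphere: section is a regular 12-gon, circumradius = √(r²−h²) = √(4.5²−4.2²) = 1.616 (area = (12/2)·1.616²·sin(360°/12) = 7.83 mm²); the cylinder at (11.5, 7): section is a regular 12-gon, circumradius r=2 (area = (12/2)·2.000²·sin(360°/12) = 12.00 mm²); the sphere at (-3.5, 3) does not reach this height (|z−center|=9.300 > r=9); the cube at (15, 3.5) is present — its section is the full 13.5×29.5 rectangle (area 398.25 mm²); Combining (union): the 3 present regions are separate (no shared area or edge), so areas and boundary lengths simply add and each stays a separate island — area = 418.08 mm². At z = 8.8: the sphere: section is a regular 12-gon, circumradius = √(r²−h²) = √(4.5²−4.3²) = 1.327 (area = (12/2)·1.327²·sin(360°/12) = 5.28 mm²); the r=2 cylinder at (11.5, 7) contributes a regular 12-gon of circumradius 2 (area = (12/2)·2.000²·sin(360°/12) = 12.00 mm²); the sphere at (-3.5, 3) is absent (|z−center|=9.200 > r=9); the cube at (15, 3.5) (footprint 13.5×29.5) is included at this height (area 398.25 mm²); Taking the union: the 3 present regions are separate (no shared area or edge), so areas and boundary lengths simply add and each stays a separate island — area = 415.53 mm². Checking containment: the cross-section at z = 8.8 is a subset of the cross-section at z = 8.7.

entirely on top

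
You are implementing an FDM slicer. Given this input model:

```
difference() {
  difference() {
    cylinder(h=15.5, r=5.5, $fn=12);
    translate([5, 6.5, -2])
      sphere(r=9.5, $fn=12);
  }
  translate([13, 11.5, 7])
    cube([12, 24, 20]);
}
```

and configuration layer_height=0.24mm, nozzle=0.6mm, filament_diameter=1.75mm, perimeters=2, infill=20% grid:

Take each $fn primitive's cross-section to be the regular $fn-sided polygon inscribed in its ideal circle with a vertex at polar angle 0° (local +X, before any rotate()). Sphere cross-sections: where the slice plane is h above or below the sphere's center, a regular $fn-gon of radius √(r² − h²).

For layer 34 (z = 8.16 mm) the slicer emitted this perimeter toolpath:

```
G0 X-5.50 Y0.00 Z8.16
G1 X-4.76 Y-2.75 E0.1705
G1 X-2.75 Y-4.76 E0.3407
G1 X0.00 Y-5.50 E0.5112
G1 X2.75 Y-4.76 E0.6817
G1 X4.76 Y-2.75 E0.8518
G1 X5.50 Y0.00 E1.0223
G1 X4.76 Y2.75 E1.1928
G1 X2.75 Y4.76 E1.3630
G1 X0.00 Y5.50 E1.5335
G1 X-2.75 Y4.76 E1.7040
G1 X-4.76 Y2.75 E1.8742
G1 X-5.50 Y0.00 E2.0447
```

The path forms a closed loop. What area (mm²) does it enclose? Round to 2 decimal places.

90.69 mm²

Apply the shoelace formula to the sequence of (X, Y) vertices; enclosed area = 90.69 mm².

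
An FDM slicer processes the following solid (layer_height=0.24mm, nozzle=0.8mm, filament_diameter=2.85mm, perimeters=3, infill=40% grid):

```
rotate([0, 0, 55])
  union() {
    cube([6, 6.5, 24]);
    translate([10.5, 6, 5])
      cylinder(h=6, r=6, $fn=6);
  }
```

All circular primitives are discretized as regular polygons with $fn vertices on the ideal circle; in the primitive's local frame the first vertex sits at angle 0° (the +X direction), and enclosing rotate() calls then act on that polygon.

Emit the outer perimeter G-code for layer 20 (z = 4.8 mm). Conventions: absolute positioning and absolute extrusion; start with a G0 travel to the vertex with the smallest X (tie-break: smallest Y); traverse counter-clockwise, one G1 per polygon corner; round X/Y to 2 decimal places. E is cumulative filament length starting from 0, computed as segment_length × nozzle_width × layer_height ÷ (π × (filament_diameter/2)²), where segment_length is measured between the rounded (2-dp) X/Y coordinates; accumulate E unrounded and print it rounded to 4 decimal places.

G0 X-5.32 Y3.73 Z4.80
G1 X0.00 Y0.00 E0.1955
G1 X3.44 Y4.91 E0.3760
G1 X-1.88 Y8.64 E0.5715
G1 X-5.32 Y3.73 E0.7520

At z = 4.8 mm: the 6×6.5 cube contributes its full rectangle; the cylinder at (10.5, 6) is absent (z outside [5, 11]); Taking the union: only the 6×6.5 cube is present, so the union is just that shape — 1 connected region; (rotated 55° about Z; rotation is an isometry so areas/perimeters/island counts are preserved). The outline is a single polygon with 4 vertices. Extrusion per mm of travel: 0.8 × 0.24 / (π × 1.425²) = 0.030097. Accumulating E over each segment gives final E = 0.7520.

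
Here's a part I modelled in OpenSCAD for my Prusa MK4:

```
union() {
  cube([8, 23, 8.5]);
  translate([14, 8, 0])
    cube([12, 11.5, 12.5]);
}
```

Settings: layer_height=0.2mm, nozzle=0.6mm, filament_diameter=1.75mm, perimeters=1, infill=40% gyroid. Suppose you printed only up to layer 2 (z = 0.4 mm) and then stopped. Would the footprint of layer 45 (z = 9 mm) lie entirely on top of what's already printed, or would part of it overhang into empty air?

Compare the two slices. At z = 0.4: the cube (footprint 8×23) is included at this height (area 184.00 mm²); the cube at (14, 8) (footprint 12×11.5) is included at this height (area 138.00 mm²); Taking the union: the 2 present regions are separate (no shared area or edge), so areas and boundary lengths simply add and each stays a separate island — area = 322.00 mm². At z = 9: the cube is absent (z outside [0, 8.5]); the cube at (14, 8) (footprint 12×11.5) is included at this height (area 138.00 mm²); Taking the union: only the 12×11.5 cube at (14, 8) is present, so the union is just that shape — area = 138.00 mm². Checking containment: the cross-section at z = 9 is a subset of the cross-section at z = 0.4.

entirely on top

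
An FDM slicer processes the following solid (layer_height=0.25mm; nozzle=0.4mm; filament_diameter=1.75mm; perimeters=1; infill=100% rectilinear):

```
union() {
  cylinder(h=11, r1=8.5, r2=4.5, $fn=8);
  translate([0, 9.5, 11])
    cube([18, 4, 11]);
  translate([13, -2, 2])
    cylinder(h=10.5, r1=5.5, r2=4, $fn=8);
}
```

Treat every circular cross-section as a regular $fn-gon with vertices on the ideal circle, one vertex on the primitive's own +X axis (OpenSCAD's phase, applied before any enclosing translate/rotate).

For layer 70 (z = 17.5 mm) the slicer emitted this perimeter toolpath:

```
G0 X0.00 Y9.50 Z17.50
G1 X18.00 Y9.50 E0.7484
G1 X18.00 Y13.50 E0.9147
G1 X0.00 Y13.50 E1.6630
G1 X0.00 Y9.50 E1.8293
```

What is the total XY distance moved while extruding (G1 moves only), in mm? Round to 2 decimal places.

44.00 mm

Sum the Euclidean lengths of each G1 segment: total = 44.00 mm.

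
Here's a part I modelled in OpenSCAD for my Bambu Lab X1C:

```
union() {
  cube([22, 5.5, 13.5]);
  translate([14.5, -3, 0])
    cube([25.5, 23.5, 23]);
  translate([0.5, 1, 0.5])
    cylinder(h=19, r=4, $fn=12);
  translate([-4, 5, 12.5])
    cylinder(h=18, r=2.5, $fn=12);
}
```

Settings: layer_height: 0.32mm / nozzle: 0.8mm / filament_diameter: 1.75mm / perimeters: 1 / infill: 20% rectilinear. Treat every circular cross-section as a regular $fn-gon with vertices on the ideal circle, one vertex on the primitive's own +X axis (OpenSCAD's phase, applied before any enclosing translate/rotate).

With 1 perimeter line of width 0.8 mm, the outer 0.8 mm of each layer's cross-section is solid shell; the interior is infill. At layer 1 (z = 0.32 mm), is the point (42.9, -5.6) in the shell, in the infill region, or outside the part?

At z = 0.32 mm: the 22×5.5 cube contributes its full rectangle; the cube at (14.5, -3) (footprint 25.5×23.5) is included at this height; the cylinder at (0.5, 1) is not intersected at this z (z outside [0.5, 19.5]); the cylinder at (-4, 5) is absent (z outside [12.5, 30.5]); Taking the union: the regions partially overlap (shared area 41.25 mm²), so overlapping operands fuse into one piece — 1 connected region. Overall, the cross-section is a single solid region. The nearest boundary edge runs (40.00, 20.50)→(40.00, -3.00); distance from the point to it = 3.89 mm. The point is not inside any of the regions above, so it lies outside the cross-section (3.89 mm from the nearest boundary).

outside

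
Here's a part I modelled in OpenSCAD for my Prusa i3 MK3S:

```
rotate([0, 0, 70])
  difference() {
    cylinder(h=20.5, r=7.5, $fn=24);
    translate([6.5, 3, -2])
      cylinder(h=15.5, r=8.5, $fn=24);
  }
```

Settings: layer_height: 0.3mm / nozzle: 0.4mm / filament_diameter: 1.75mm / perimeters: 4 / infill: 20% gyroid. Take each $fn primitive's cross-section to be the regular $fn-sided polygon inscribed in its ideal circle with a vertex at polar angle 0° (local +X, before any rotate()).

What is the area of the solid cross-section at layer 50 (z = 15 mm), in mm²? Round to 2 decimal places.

174.70 mm²

At z = 15 mm: the cylinder: section is a regular 24-gon, circumradius r=7.5 (area = (24/2)·7.500²·sin(360°/24) = 174.70 mm²); the cylinder at (6.5, 3) does not reach this height (z outside [-2, 13.5]); After the difference (first − rest): none of the subtracted shapes is present at this height, so the r=7.5 cylinder is unchanged — area = 174.70 mm²; (whole slice rotated 70° about Z — lengths, areas and connectivity unchanged). Overall, the cross-section is a single solid region. Net area = 174.70 mm².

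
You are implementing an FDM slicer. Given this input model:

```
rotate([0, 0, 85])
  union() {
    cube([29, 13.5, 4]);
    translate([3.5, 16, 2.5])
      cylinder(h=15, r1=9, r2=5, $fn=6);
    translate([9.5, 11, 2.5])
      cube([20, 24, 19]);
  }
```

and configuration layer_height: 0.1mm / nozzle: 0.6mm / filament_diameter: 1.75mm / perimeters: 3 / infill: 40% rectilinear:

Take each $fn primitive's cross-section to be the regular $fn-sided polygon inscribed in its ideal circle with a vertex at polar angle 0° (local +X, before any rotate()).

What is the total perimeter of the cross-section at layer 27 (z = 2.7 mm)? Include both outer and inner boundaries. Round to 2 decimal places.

At z = 2.7 mm: the 29×13.5 cube contributes its full rectangle (perimeter 85.00 mm); the cone at (3.5, 16): at t=0.013 of its height the radius interpolates to r₁+(r₂−r₁)t = 8.947, giving a regular 6-gon of that circumradius (perimeter = 2·6·8.947·sin(180°/6) = 53.68 mm); the cube at (9.5, 11) is present — its section is the full 20×24 rectangle (perimeter 88.00 mm); Merging all regions: the regions partially overlap (shared area 111.63 mm²), so the edge portions inside another operand are dropped and the merged outline is re-measured after clipping — boundary = 137.51 mm; (rotated 85° about Z; rotation is an isometry so areas/perimeters/island counts are preserved). Overall, the cross-section is a single solid region. Total boundary length (outer) = 137.51 mm.

137.51 mm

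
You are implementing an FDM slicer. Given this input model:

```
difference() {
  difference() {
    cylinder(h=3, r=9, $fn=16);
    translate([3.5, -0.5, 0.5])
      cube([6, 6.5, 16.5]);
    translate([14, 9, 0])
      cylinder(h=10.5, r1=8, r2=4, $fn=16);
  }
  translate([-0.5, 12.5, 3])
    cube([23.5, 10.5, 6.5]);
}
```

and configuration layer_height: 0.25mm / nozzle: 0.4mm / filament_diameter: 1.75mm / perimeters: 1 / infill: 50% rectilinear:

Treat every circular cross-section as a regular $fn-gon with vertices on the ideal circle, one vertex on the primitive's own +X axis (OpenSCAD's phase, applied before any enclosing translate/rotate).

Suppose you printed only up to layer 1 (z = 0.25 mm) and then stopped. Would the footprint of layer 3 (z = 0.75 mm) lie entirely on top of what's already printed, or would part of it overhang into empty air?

entirely on top

Compare the two slices. At z = 0.25: the r=9 cylinder gives a regular 16-gon of circumradius 9 (constant along its height) (area = (16/2)·9.000²·sin(360°/16) = 247.98 mm²); the cube at (3.5, -0.5) is not intersected at this z (z outside [0.5, 17]); the cone at (14, 9) (r1=8→r2=4) has section circumradius 7.905 here — a regular 16-gon (area = (16/2)·7.905²·sin(360°/16) = 191.30 mm²); Subtracting the remaining from the first: starting from the r=9 cylinder (247.98 mm²), the cone at (14, 9) misses the remaining region (no effect) — area = 247.98 mm²; the cube at (-0.5, 12.5) does not reach this height (z outside [3, 9.5]); Subtracting the remaining from the first: none of the subtracted shapes is present at this height, so that combined region is unchanged — area = 247.98 mm². At z = 0.75: the r=9 cylinder contributes a regular 16-gon of circumradius 9 (area = (16/2)·9.000²·sin(360°/16) = 247.98 mm²); the 6×6.5 cube at (3.5, -0.5) contributes its full rectangle (area 39.00 mm²); the cone at (14, 9): at t=0.071 of its height the radius interpolates to r₁+(r₂−r₁)t = 7.714, giving a regular 16-gon of that circumradius (area = (16/2)·7.714²·sin(360°/16) = 182.19 mm²); Subtracting the remaining from the first: starting from the r=9 cylinder (247.98 mm²), the 6×6.5 cube at (3.5, -0.5) partially overlaps it — only the 30.61 mm² overlap (of its 39.00 mm²) is removed, clipping the outline; the cone at (14, 9) misses the remaining region (no effect) — area = 217.37 mm²; the cube at (-0.5, 12.5) does not reach this height (z outside [3, 9.5]); After the difference (first − rest): none of the subtracted shapes is present at this height, so that combined region is unchanged — area = 217.37 mm². Checking containment: the cross-section at z = 0.75 is a subset of the cross-section at z = 0.25.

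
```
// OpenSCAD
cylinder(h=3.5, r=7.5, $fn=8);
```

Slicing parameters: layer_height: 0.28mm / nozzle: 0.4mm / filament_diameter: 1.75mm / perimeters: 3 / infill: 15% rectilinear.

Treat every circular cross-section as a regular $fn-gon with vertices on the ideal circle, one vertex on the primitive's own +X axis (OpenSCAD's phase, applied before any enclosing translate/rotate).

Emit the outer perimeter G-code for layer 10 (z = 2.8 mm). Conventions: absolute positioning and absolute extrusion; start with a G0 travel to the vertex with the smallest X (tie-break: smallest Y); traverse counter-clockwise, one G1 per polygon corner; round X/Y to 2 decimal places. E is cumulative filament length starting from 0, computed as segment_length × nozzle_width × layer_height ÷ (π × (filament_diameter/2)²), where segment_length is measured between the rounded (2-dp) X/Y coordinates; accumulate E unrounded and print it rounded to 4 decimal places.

At z = 2.8 mm: the r=7.5 cylinder gives a regular 8-gon of circumradius 7.5 (constant along its height). The outline is a single polygon with 8 vertices. Extrusion per mm of travel: 0.4 × 0.28 / (π × 0.875²) = 0.046564. Accumulating E over each segment gives final E = 2.1377.

G0 X-7.50 Y0.00 Z2.80
G1 X-5.30 Y-5.30 E0.2672
G1 X0.00 Y-7.50 E0.5344
G1 X5.30 Y-5.30 E0.8016
G1 X7.50 Y0.00 E1.0688
G1 X5.30 Y5.30 E1.3360
G1 X0.00 Y7.50 E1.6032
G1 X-5.30 Y5.30 E1.8704
G1 X-7.50 Y0.00 E2.1377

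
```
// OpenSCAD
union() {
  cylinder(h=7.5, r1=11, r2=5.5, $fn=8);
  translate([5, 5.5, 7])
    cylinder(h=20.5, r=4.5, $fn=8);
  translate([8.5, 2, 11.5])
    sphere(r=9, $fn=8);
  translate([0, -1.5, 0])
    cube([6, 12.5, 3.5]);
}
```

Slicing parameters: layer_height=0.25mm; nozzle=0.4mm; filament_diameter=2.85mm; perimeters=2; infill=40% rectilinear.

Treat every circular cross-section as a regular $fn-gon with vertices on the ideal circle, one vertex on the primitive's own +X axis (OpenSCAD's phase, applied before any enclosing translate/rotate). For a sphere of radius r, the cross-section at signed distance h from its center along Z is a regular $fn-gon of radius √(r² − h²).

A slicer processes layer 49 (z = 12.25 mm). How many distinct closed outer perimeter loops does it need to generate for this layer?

At z = 12.25 mm: the cone is absent (z outside [0, 7.5]); the r=4.5 cylinder at (5, 5.5) contributes a regular 8-gon of circumradius 4.5; the r=9 sphere at (8.5, 2) slices to a regular 8-gon of circumradius 8.969 (√(r²−h²) with h=0.75 from center); the cube at (0, -1.5) is not intersected at this z (z outside [0, 3.5]); Combining (union): the regions partially overlap (shared area 54.10 mm²), so overlapping operands fuse into one piece — 1 connected region. The result has 1 disconnected region.

1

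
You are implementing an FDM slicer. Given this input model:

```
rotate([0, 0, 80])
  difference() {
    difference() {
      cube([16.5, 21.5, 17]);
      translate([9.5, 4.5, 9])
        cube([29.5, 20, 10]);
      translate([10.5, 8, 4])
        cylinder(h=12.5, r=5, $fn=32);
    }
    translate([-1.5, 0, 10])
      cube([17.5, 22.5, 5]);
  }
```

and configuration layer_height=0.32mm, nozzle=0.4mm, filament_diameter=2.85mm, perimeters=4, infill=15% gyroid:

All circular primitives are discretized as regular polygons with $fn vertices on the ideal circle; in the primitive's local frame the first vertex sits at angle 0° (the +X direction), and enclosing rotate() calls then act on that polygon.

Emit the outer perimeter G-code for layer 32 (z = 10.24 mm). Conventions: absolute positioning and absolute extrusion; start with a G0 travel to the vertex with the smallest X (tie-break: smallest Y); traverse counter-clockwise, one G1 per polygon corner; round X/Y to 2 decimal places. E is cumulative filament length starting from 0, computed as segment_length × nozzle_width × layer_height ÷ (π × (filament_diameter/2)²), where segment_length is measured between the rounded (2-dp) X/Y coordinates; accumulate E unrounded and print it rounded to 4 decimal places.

At z = 10.24 mm: the cube (footprint 16.5×21.5) is included at this height; the cube at (9.5, 4.5) (footprint 29.5×20) is included at this height; the cylinder at (10.5, 8): section is a regular 32-gon, circumradius r=5; After the difference (first − rest): starting from the 16.5×21.5 cube, the 29.5×20 cube at (9.5, 4.5) partially overlaps it — only the 119.00 mm² overlap (of its 590.00 mm²) is removed, clipping the outline; the r=5 cylinder at (10.5, 8) partially overlaps it — only the 34.20 mm² overlap (of its 78.04 mm²) is removed, clipping the outline — 1 connected region; the cube at (-1.5, 0) (footprint 17.5×22.5) is included at this height; Subtracting the remaining from the first: starting from that combined region, the 17.5×22.5 cube at (-1.5, 0) partially overlaps it — only the 199.30 mm² overlap (of its 393.75 mm²) is removed, clipping the outline — 1 connected region; (rotated 80° about Z; rotation is an isometry so areas/perimeters/island counts are preserved). The outline is a single polygon with 4 vertices. Extrusion per mm of travel: 0.4 × 0.32 / (π × 1.425²) = 0.020065. Accumulating E over each segment gives final E = 0.2007.

G0 X-1.65 Y16.54 Z10.24
G1 X2.78 Y15.76 E0.0903
G1 X2.87 Y16.25 E0.1002
G1 X-1.57 Y17.03 E0.1907
G1 X-1.65 Y16.54 E0.2007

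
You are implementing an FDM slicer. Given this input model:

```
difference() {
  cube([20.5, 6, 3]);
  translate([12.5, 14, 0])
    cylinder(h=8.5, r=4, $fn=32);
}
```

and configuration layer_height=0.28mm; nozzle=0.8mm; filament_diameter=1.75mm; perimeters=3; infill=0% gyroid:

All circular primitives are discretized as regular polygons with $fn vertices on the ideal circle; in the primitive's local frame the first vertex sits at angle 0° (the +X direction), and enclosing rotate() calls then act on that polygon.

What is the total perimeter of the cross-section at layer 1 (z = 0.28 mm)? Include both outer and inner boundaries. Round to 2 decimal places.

53.00 mm

At z = 0.28 mm: the cube (footprint 20.5×6) is included at this height (perimeter 53.00 mm); the cylinder at (12.5, 14): section is a regular 32-gon, circumradius r=4 (perimeter = 2·32·4.000·sin(180°/32) = 25.09 mm); After the difference (first − rest): starting from the 20.5×6 cube, the r=4 cylinder at (12.5, 14) misses the remaining region (no effect) — boundary = 53.00 mm. Overall, the cross-section is a single solid region. Total boundary length (outer) = 53.00 mm.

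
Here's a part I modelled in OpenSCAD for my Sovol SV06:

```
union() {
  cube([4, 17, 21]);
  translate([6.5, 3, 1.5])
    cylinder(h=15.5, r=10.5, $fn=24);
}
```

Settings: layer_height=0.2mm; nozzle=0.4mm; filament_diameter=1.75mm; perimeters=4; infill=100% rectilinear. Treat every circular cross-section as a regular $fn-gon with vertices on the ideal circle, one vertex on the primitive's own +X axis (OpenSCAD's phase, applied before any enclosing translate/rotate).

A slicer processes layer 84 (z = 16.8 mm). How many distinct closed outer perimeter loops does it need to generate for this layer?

1

At z = 16.8 mm: the cube is present — its section is the full 4×17 rectangle; the r=10.5 cylinder at (6.5, 3) gives a regular 24-gon of circumradius 10.5 (constant along its height); Merging all regions: the regions partially overlap (shared area 49.33 mm²), so overlapping operands fuse into one piece — 1 connected region. The result has 1 disconnected region.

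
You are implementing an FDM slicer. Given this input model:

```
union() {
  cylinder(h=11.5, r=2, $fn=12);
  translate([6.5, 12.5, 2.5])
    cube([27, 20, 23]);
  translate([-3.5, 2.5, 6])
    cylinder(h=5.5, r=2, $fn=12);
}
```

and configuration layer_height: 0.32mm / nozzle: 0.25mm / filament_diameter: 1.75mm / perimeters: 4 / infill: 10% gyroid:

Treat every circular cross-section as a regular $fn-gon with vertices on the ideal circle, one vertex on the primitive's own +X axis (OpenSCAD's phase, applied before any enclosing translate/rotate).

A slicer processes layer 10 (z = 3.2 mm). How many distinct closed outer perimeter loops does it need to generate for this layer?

2

At z = 3.2 mm: the r=2 cylinder contributes a regular 12-gon of circumradius 2; the 27×20 cube at (6.5, 12.5) contributes its full rectangle; the cylinder at (-3.5, 2.5) is not intersected at this z (z outside [6, 11.5]); Merging all regions: the 2 present regions are separate (no shared area or edge), so areas and boundary lengths simply add and each stays a separate island — 2 connected regions. The result has 2 disconnected regions.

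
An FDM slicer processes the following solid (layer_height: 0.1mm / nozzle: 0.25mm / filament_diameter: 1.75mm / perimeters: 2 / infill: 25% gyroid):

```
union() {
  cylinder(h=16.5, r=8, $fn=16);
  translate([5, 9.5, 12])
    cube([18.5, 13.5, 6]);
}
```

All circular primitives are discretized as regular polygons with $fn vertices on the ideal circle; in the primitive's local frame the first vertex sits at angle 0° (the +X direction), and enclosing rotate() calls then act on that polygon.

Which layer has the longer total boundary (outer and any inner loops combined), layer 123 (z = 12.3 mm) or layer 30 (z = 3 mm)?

layer 123 (z = 12.3 mm)

Layer 123 (z = 12.3): the cylinder: section is a regular 16-gon, circumradius r=8 (perimeter = 2·16·8.000·sin(180°/16) = 49.94 mm); the 18.5×13.5 cube at (5, 9.5) contributes its full rectangle (perimeter 64.00 mm); Combining (union): the 2 present regions are separate (no shared area or edge), so areas and boundary lengths simply add and each stays a separate island — boundary = 113.94 mm. So its perimeter = 113.94 mm. Layer 30 (z = 3): the cylinder: section is a regular 16-gon, circumradius r=8 (perimeter = 2·16·8.000·sin(180°/16) = 49.94 mm); the cube at (5, 9.5) does not reach this height (z outside [12, 18]); Combining (union): only the r=8 cylinder is present, so the union is just that shape — boundary = 49.94 mm. So its perimeter = 49.94 mm. Layer 123 is larger (113.94 vs 49.94 mm).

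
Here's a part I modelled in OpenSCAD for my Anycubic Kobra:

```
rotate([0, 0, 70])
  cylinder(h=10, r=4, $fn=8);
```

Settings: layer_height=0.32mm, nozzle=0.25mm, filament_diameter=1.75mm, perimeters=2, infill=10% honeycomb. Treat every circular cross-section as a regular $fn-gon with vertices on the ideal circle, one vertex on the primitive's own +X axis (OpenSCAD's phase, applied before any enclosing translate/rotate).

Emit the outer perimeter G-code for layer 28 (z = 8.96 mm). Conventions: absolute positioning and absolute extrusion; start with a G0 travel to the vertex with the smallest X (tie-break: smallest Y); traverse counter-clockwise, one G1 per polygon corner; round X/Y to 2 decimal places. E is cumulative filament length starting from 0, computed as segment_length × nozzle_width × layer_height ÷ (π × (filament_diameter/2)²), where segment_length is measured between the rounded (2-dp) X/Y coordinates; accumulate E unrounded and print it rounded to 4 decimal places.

G0 X-3.76 Y1.37 Z8.96
G1 X-3.63 Y-1.69 E0.1019
G1 X-1.37 Y-3.76 E0.2038
G1 X1.69 Y-3.63 E0.3057
G1 X3.76 Y-1.37 E0.4076
G1 X3.63 Y1.69 E0.5095
G1 X1.37 Y3.76 E0.6114
G1 X-1.69 Y3.63 E0.7133
G1 X-3.76 Y1.37 E0.8152

At z = 8.96 mm: the r=4 cylinder contributes a regular 8-gon of circumradius 4; (whole slice rotated 70° about Z — lengths, areas and connectivity unchanged). The outline is a single polygon with 8 vertices. Extrusion per mm of travel: 0.25 × 0.32 / (π × 0.875²) = 0.033260. Accumulating E over each segment gives final E = 0.8152.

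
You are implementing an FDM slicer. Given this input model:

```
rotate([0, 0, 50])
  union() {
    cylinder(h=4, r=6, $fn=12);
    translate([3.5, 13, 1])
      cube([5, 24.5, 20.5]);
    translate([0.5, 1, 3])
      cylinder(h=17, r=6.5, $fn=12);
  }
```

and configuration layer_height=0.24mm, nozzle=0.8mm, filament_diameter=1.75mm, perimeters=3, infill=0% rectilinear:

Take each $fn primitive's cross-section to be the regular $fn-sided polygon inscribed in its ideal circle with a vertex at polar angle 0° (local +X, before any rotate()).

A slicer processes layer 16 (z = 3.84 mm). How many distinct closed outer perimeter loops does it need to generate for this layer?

At z = 3.84 mm: the cylinder: section is a regular 12-gon, circumradius r=6; the 5×24.5 cube at (3.5, 13) contributes its full rectangle; the cylinder at (0.5, 1): section is a regular 12-gon, circumradius r=6.5; Combining (union): the regions partially overlap (shared area 102.28 mm²), so overlapping operands fuse into one piece — 2 connected regions; (whole slice rotated 50° about Z — lengths, areas and connectivity unchanged). The result has 2 disconnected regions.

2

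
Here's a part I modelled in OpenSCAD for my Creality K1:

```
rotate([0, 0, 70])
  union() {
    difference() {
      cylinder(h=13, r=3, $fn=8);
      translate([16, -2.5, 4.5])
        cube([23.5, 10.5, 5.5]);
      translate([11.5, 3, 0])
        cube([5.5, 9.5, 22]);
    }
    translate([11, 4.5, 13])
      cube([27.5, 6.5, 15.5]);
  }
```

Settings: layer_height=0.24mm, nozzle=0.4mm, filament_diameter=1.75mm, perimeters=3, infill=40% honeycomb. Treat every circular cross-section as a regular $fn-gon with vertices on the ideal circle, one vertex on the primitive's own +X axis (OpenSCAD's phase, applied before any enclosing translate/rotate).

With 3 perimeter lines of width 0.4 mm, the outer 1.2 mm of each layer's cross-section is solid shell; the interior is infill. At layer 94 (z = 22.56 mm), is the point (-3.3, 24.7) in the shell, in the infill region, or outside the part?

outside

At z = 22.56 mm: the cylinder does not reach this height (z outside [0, 13]); the cube at (16, -2.5) is not intersected at this z (z outside [4.5, 10]); the cube at (11.5, 3) is absent (z outside [0, 22]); Subtracting the remaining from the first: the first operand is absent here, so nothing remains; the cube at (11, 4.5) (footprint 27.5×6.5) is included at this height; Combining (union): only the 27.5×6.5 cube at (11, 4.5) is present, so the union is just that shape — 1 connected region; (whole slice rotated 70° about Z — lengths, areas and connectivity unchanged). Overall, the cross-section is a single solid region. Undo the 70° rotation: the query point maps to (22.082, 11.549) in the un-rotated model frame. The nearest boundary edge runs (38.50, 11.00)→(11.00, 11.00); distance from the point to it = 0.55 mm. The point is not inside any of the regions above, so it lies outside the cross-section (0.55 mm from the nearest boundary).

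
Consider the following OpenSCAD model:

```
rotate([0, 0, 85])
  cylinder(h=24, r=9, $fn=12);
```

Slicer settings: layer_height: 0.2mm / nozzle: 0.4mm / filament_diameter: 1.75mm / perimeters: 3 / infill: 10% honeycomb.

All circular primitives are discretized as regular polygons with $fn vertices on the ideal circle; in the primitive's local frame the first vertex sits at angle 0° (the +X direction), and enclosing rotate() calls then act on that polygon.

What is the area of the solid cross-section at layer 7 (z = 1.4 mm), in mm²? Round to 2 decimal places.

243.00 mm²

At z = 1.4 mm: the cylinder: section is a regular 12-gon, circumradius r=9 (area = (12/2)·9.000²·sin(360°/12) = 243.00 mm²); (rotated 85° about Z; rotation is an isometry so areas/perimeters/island counts are preserved). Overall, the cross-section is a single solid region. Net area = 243.00 mm².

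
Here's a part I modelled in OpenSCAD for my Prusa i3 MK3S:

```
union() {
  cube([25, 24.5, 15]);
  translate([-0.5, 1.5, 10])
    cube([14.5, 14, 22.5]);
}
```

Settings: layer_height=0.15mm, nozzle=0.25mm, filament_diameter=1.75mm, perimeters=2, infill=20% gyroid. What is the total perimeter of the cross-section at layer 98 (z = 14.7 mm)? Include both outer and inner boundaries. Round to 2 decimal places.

At z = 14.7 mm: the cube is present — its section is the full 25×24.5 rectangle (perimeter 99.00 mm); the 14.5×14 cube at (-0.5, 1.5) contributes its full rectangle (perimeter 57.00 mm); Combining (union): the regions partially overlap (shared area 196.00 mm²), so the edge portions inside another operand are dropped and the merged outline is re-measured after clipping — boundary = 100.00 mm. Overall, the cross-section is a single solid region. Total boundary length (outer) = 100.00 mm.

100.00 mm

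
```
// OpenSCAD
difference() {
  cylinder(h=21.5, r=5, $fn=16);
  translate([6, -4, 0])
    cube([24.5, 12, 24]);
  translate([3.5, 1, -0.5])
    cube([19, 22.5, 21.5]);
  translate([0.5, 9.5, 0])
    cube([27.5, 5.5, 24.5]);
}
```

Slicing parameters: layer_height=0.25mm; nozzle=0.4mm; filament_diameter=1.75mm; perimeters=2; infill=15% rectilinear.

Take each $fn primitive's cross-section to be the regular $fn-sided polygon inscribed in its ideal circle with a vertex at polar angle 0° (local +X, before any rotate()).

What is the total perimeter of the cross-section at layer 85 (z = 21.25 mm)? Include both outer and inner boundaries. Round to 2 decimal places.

31.21 mm

At z = 21.25 mm: the cylinder: section is a regular 16-gon, circumradius r=5 (perimeter = 2·16·5.000·sin(180°/16) = 31.21 mm); the cube at (6, -4) (footprint 24.5×12) is included at this height (perimeter 73.00 mm); the cube at (3.5, 1) is not intersected at this z (z outside [-0.5, 21]); the 27.5×5.5 cube at (0.5, 9.5) contributes its full rectangle (perimeter 66.00 mm); Taking the first minus the rest: starting from the r=5 cylinder, the 24.5×12 cube at (6, -4) misses the remaining region (no effect); the 27.5×5.5 cube at (0.5, 9.5) misses the remaining region (no effect) — boundary = 31.21 mm. Overall, the cross-section is a single solid region. Total boundary length (outer) = 31.21 mm.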